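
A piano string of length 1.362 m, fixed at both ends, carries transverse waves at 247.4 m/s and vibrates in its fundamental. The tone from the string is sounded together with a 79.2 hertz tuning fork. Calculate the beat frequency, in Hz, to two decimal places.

11.62 Hz

For a string fixed at both ends, f_n = n·v/(2L) = 1·247.4/(2·1.362) = 90.8223 Hz.
f_beat = |90.8223 − 79.2| = 11.62 Hz.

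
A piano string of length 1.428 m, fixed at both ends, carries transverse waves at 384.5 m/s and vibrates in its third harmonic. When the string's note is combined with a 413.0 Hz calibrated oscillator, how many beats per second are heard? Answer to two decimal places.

For a string fixed at both ends, f_n = n·v/(2L) = 3·384.5/(2·1.428) = 403.8866 Hz.
f_beat = |403.8866 − 413.0| = 9.11 Hz.

9.11 Hz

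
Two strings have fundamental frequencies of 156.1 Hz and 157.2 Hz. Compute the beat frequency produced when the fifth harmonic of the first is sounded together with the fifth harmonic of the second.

Fifth harmonic of the first: 5·156.1 = 780.5 Hz.
Fifth harmonic of the second: 5·157.2 = 786.0 Hz.
f_beat = |780.5 − 786.0| = 5.5 Hz.

5.5 Hz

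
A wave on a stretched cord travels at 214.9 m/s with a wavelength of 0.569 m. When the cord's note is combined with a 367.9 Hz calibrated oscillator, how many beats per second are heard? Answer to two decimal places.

9.78 Hz

Source frequency f = v/λ = 214.9/0.569 = 377.6801 Hz.
f_beat = |377.6801 − 367.9| = 9.78 Hz.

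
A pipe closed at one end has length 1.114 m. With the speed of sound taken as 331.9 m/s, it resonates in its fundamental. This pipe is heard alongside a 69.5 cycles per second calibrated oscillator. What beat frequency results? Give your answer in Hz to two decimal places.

Closed pipe (odd harmonics): f_n = n·v/(4L) = 1·331.9/(4·1.114) = 74.4838 Hz.
f_beat = |74.4838 − 69.5| = 4.98 Hz.

4.98 Hz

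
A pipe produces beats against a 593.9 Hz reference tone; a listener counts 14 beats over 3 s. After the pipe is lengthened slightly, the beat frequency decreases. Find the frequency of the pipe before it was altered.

Beat frequency = 14/3 = 4.6667 Hz.
|f − 593.9| = 4.6667, so the pipe was at either 589.2333 Hz or 598.5667 Hz.
A longer pipe has a lower fundamental; the adjustment lowers the pipe's frequency.
The beat rate fell, so the adjustment moved the pipe toward 593.9 Hz — it must have started above the reference.

598.5667 Hz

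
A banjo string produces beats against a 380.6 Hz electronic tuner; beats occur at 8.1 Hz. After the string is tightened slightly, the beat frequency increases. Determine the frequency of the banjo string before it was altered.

|f − 380.6| = 8.1, so the banjo string was at either 372.5 Hz or 388.7 Hz.
Increasing tension raises a string's frequency; the adjustment raises the banjo string's frequency.
The beat rate rose, so the adjustment moved the banjo string further from 380.6 Hz — it was already above the reference.

388.7 Hz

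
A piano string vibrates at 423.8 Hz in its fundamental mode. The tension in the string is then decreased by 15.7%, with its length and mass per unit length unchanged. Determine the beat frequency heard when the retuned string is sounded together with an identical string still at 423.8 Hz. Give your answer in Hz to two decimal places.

34.69 Hz

For a string, f ∝ √T, so the new frequency is 423.8·√0.843 = 389.1121 Hz.
f_beat = |389.1121 − 423.8| = 34.69 Hz.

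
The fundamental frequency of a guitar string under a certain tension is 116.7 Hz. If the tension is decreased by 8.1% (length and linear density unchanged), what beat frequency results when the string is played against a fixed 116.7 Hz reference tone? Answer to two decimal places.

For a string, f ∝ √T, so the new frequency is 116.7·√0.919 = 111.8739 Hz.
f_beat = |111.8739 − 116.7| = 4.83 Hz.

4.83 Hz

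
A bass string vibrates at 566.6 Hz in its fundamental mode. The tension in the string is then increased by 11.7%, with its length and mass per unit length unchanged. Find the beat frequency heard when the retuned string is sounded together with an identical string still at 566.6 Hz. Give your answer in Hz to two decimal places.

32.23 Hz

For a string, f ∝ √T, so the new frequency is 566.6·√1.117 = 598.8295 Hz.
f_beat = |598.8295 − 566.6| = 32.23 Hz.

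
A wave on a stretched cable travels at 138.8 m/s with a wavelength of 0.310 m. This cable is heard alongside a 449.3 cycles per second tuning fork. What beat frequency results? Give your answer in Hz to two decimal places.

Source frequency f = v/λ = 138.8/0.310 = 447.7419 Hz.
f_beat = |447.7419 − 449.3| = 1.56 Hz.

1.56 Hz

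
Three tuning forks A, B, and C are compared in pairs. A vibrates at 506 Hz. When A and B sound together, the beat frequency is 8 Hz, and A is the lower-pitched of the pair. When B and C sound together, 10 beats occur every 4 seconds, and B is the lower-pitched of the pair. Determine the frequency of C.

516.5 Hz

B is above A, so f_B = 506 + 8 = 514 Hz.
B–C: Beat frequency = 10/4 = 2.5 Hz.
C is above B, so f_C = 514 + 2.5 = 516.5 Hz.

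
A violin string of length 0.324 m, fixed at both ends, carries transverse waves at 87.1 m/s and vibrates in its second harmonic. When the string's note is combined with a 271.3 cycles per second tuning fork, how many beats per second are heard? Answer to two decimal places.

For a string fixed at both ends, f_n = n·v/(2L) = 2·87.1/(2·0.324) = 268.8272 Hz.
f_beat = |268.8272 − 271.3| = 2.47 Hz.

2.47 Hz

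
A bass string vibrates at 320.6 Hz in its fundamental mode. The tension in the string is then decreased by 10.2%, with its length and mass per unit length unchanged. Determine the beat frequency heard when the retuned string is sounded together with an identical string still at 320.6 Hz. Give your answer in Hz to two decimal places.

16.79 Hz

For a string, f ∝ √T, so the new frequency is 320.6·√0.898 = 303.8097 Hz.
f_beat = |303.8097 − 320.6| = 16.79 Hz.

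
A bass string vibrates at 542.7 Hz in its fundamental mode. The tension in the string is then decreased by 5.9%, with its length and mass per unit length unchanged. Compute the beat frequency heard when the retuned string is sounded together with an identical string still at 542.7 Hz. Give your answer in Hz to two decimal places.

16.25 Hz

For a string, f ∝ √T, so the new frequency is 542.7·√0.941 = 526.4470 Hz.
f_beat = |526.4470 − 542.7| = 16.25 Hz.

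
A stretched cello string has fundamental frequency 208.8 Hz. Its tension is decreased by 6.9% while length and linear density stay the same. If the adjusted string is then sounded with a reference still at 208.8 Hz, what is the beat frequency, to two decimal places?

7.33 Hz

For a string, f ∝ √T, so the new frequency is 208.8·√0.931 = 201.4677 Hz.
f_beat = |201.4677 − 208.8| = 7.33 Hz.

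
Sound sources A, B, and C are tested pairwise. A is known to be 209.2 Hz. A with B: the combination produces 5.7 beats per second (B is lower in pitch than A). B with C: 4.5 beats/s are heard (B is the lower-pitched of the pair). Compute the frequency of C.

208 Hz

B is below A, so f_B = 209.2 − 5.7 = 203.5 Hz.
C is above B, so f_C = 203.5 + 4.5 = 208 Hz.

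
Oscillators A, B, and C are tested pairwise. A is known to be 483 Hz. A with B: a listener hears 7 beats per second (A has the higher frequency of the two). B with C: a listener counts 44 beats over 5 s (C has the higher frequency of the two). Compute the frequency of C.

484.8 Hz

B is below A, so f_B = 483 − 7 = 476 Hz.
B–C: Beat frequency = 44/5 = 8.8 Hz.
C is above B, so f_C = 476 + 8.8 = 484.8 Hz.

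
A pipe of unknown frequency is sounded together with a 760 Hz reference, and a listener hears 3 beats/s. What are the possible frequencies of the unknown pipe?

|f − 760| = 3, so f = 760 ± 3.

757 Hz or 763 Hz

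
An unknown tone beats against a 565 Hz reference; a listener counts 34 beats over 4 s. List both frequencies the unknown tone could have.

Beat frequency = 34/4 = 8.5 Hz.
|f − 565| = 8.5, so f = 565 ± 8.5.

556.5 Hz or 573.5 Hz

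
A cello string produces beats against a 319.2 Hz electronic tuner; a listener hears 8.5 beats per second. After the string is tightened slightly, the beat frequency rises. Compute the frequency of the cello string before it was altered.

327.7 Hz

|f − 319.2| = 8.5, so the cello string was at either 310.7 Hz or 327.7 Hz.
Increasing tension raises a string's frequency; the adjustment raises the cello string's frequency.
The beat rate rose, so the adjustment moved the cello string further from 319.2 Hz — it was already above the reference.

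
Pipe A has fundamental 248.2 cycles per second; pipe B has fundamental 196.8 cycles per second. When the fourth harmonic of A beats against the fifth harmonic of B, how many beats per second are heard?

8.8 Hz

Fourth harmonic of the first: 4·248.2 = 992.8 Hz.
Fifth harmonic of the second: 5·196.8 = 984.0 Hz.
f_beat = |992.8 − 984.0| = 8.8 Hz.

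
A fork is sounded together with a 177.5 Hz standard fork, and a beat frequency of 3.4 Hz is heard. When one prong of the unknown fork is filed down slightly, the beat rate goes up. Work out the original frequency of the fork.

|f − 177.5| = 3.4, so the fork was at either 174.1 Hz or 180.9 Hz.
Filing a prong removes mass and raises the fork's frequency; the adjustment raises the fork's frequency.
The beat rate rose, so the adjustment moved the fork further from 177.5 Hz — it was already above the reference.

180.9 Hz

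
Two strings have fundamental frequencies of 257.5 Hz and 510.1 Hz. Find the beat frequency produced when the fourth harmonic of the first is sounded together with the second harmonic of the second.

9.8 Hz

Fourth harmonic of the first: 4·257.5 = 1030.0 Hz.
Second harmonic of the second: 2·510.1 = 1020.2 Hz.
f_beat = |1030.0 − 1020.2| = 9.8 Hz.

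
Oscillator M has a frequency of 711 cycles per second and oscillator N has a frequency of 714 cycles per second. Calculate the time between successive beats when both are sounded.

0.333 s

f_beat = |711 − 714| = 3 Hz.
Beat period T = 1 / f_beat = 1 / 3 s.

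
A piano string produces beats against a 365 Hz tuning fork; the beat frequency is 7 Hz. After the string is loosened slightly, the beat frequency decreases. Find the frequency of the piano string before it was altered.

|f − 365| = 7, so the piano string was at either 358 Hz or 372 Hz.
Reducing tension lowers a string's frequency; the adjustment lowers the piano string's frequency.
The beat rate fell, so the adjustment moved the piano string toward 365 Hz — it must have started above the reference.

372 Hz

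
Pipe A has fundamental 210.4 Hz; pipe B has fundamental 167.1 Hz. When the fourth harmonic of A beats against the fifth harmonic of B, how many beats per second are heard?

6.1 Hz

Fourth harmonic of the first: 4·210.4 = 841.6 Hz.
Fifth harmonic of the second: 5·167.1 = 835.5 Hz.
f_beat = |841.6 − 835.5| = 6.1 Hz.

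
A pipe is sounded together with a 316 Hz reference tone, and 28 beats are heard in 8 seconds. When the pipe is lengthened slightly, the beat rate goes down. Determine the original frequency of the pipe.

Beat frequency = 28/8 = 3.5 Hz.
|f − 316| = 3.5, so the pipe was at either 312.5 Hz or 319.5 Hz.
A longer pipe has a lower fundamental; the adjustment lowers the pipe's frequency.
The beat rate fell, so the adjustment moved the pipe toward 316 Hz — it must have started above the reference.

319.5 Hz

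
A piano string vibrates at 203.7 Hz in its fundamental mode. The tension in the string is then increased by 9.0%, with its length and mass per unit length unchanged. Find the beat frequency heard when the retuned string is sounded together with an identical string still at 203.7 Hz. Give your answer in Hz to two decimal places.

8.97 Hz

For a string, f ∝ √T, so the new frequency is 203.7·√1.090 = 212.6690 Hz.
f_beat = |212.6690 − 203.7| = 8.97 Hz.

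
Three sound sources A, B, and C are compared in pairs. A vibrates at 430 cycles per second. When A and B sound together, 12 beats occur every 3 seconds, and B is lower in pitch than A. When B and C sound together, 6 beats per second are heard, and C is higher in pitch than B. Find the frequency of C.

A–B: Beat frequency = 12/3 = 4 Hz.
B is below A, so f_B = 430 − 4 = 426 Hz.
C is above B, so f_C = 426 + 6 = 432 Hz.

432 Hz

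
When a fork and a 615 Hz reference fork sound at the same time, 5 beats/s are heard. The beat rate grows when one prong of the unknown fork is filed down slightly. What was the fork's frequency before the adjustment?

620 Hz

|f − 615| = 5, so the fork was at either 610 Hz or 620 Hz.
Filing a prong removes mass and raises the fork's frequency; the adjustment raises the fork's frequency.
The beat rate rose, so the adjustment moved the fork further from 615 Hz — it was already above the reference.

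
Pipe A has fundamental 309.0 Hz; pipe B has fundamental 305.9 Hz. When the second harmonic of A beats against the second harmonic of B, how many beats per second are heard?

Second harmonic of the first: 2·309.0 = 618.0 Hz.
Second harmonic of the second: 2·305.9 = 611.8 Hz.
f_beat = |618.0 − 611.8| = 6.2 Hz.

6.2 Hz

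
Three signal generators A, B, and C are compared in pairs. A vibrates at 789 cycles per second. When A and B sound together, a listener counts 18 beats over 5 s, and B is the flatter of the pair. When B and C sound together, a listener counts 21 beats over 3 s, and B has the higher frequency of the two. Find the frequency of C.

A–B: Beat frequency = 18/5 = 3.6 Hz.
B is below A, so f_B = 789 − 3.6 = 785.4 Hz.
B–C: Beat frequency = 21/3 = 7 Hz.
C is below B, so f_C = 785.4 − 7 = 778.4 Hz.

778.4 Hz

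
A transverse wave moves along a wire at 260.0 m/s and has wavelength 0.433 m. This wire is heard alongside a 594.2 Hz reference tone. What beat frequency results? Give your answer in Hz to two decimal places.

6.26 Hz

Source frequency f = v/λ = 260.0/0.433 = 600.4619 Hz.
f_beat = |600.4619 − 594.2| = 6.26 Hz.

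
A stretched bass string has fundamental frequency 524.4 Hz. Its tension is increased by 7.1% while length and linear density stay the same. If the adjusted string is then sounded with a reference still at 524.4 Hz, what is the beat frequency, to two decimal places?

For a string, f ∝ √T, so the new frequency is 524.4·√1.071 = 542.6970 Hz.
f_beat = |542.6970 − 524.4| = 18.30 Hz.

18.30 Hz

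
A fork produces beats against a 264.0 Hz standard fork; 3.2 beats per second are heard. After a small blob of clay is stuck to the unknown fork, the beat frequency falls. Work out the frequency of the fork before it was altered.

|f − 264.0| = 3.2, so the fork was at either 260.8 Hz or 267.2 Hz.
Adding mass to a fork lowers its frequency; the adjustment lowers the fork's frequency.
The beat rate fell, so the adjustment moved the fork toward 264.0 Hz — it must have started above the reference.

267.2 Hz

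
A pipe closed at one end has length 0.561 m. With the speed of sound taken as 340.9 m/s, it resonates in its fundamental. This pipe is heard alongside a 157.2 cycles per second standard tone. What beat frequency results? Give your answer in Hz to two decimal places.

5.28 Hz

Closed pipe (odd harmonics): f_n = n·v/(4L) = 1·340.9/(4·0.561) = 151.9162 Hz.
f_beat = |151.9162 − 157.2| = 5.28 Hz.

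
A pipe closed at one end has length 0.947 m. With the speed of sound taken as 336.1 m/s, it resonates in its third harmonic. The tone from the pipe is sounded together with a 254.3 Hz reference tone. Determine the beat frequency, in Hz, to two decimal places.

11.88 Hz

Closed pipe (odd harmonics): f_n = n·v/(4L) = 3·336.1/(4·0.947) = 266.1827 Hz.
f_beat = |266.1827 − 254.3| = 11.88 Hz.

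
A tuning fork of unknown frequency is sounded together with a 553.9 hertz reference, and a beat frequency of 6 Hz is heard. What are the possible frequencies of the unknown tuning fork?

|f − 553.9| = 6, so f = 553.9 ± 6.

547.9 Hz or 559.9 Hz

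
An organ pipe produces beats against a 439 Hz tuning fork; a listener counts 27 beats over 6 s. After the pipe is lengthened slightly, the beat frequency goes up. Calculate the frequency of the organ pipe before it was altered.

434.5 Hz

Beat frequency = 27/6 = 4.5 Hz.
|f − 439| = 4.5, so the organ pipe was at either 434.5 Hz or 443.5 Hz.
A longer pipe has a lower fundamental; the adjustment lowers the organ pipe's frequency.
The beat rate rose, so the adjustment moved the organ pipe further from 439 Hz — it was already below the reference.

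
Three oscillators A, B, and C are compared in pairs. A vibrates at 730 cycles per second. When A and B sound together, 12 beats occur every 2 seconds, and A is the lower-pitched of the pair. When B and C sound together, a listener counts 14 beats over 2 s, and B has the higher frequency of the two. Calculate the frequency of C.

729 Hz

A–B: Beat frequency = 12/2 = 6 Hz.
B is above A, so f_B = 730 + 6 = 736 Hz.
B–C: Beat frequency = 14/2 = 7 Hz.
C is below B, so f_C = 736 − 7 = 729 Hz.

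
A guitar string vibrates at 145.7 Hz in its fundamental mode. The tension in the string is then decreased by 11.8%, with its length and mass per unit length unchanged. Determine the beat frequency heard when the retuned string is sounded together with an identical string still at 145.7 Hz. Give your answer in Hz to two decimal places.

8.87 Hz

For a string, f ∝ √T, so the new frequency is 145.7·√0.882 = 136.8339 Hz.
f_beat = |136.8339 − 145.7| = 8.87 Hz.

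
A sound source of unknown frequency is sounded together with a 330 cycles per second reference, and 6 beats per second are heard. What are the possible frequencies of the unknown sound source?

|f − 330| = 6, so f = 330 ± 6.

324 Hz or 336 Hz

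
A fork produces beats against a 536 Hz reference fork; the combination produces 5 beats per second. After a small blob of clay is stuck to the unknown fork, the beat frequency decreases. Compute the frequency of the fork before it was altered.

|f − 536| = 5, so the fork was at either 531 Hz or 541 Hz.
Adding mass to a fork lowers its frequency; the adjustment lowers the fork's frequency.
The beat rate fell, so the adjustment moved the fork toward 536 Hz — it must have started above the reference.

541 Hz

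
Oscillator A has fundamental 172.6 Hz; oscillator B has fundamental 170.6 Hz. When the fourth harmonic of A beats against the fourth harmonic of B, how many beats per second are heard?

Fourth harmonic of the first: 4·172.6 = 690.4 Hz.
Fourth harmonic of the second: 4·170.6 = 682.4 Hz.
f_beat = |690.4 − 682.4| = 8.0 Hz.

8.0 Hz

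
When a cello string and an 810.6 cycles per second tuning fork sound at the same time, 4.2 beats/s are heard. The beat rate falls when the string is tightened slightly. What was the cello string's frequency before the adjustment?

806.4 Hz

|f − 810.6| = 4.2, so the cello string was at either 806.4 Hz or 814.8 Hz.
Increasing tension raises a string's frequency; the adjustment raises the cello string's frequency.
The beat rate fell, so the adjustment moved the cello string toward 810.6 Hz — it must have started below the reference.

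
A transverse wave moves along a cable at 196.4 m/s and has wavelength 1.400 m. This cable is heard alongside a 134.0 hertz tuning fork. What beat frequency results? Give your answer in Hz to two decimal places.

6.29 Hz

Source frequency f = v/λ = 196.4/1.400 = 140.2857 Hz.
f_beat = |140.2857 − 134.0| = 6.29 Hz.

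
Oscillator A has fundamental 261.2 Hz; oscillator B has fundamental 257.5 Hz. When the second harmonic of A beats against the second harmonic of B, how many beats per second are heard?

Second harmonic of the first: 2·261.2 = 522.4 Hz.
Second harmonic of the second: 2·257.5 = 515.0 Hz.
f_beat = |522.4 − 515.0| = 7.4 Hz.

7.4 Hz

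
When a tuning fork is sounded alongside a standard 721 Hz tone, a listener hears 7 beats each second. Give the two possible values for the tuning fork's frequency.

714 Hz or 728 Hz

|f − 721| = 7, so f = 721 ± 7.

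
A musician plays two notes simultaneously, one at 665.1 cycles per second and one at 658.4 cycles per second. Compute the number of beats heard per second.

Beats arise from superposition of two nearby frequencies; the beat rate is |f₁ − f₂|.
|665.1 − 658.4| = 6.7 Hz.

6.7 Hz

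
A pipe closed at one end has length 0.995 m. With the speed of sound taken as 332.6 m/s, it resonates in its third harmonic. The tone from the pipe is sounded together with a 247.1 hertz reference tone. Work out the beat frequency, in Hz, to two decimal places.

3.60 Hz

Closed pipe (odd harmonics): f_n = n·v/(4L) = 3·332.6/(4·0.995) = 250.7035 Hz.
f_beat = |250.7035 − 247.1| = 3.60 Hz.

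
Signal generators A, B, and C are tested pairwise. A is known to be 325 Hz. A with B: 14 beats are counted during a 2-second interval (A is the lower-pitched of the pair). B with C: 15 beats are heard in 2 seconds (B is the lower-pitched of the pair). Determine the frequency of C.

339.5 Hz

A–B: Beat frequency = 14/2 = 7 Hz.
B is above A, so f_B = 325 + 7 = 332 Hz.
B–C: Beat frequency = 15/2 = 7.5 Hz.
C is above B, so f_C = 332 + 7.5 = 339.5 Hz.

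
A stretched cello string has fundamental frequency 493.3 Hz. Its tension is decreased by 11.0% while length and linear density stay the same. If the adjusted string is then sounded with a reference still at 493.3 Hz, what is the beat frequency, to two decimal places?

27.92 Hz

For a string, f ∝ √T, so the new frequency is 493.3·√0.890 = 465.3783 Hz.
f_beat = |465.3783 − 493.3| = 27.92 Hz.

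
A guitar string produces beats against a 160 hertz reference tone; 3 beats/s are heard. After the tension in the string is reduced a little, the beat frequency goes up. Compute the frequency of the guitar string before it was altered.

157 Hz

|f − 160| = 3, so the guitar string was at either 157 Hz or 163 Hz.
Lower tension means lower frequency; the adjustment lowers the guitar string's frequency.
The beat rate rose, so the adjustment moved the guitar string further from 160 Hz — it was already below the reference.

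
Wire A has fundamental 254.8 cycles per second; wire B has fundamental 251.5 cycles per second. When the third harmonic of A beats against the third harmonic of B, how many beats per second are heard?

9.9 Hz

Third harmonic of the first: 3·254.8 = 764.4 Hz.
Third harmonic of the second: 3·251.5 = 754.5 Hz.
f_beat = |764.4 − 754.5| = 9.9 Hz.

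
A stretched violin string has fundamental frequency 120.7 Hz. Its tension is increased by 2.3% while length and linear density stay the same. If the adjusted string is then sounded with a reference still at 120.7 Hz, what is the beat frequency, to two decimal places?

For a string, f ∝ √T, so the new frequency is 120.7·√1.023 = 122.0802 Hz.
f_beat = |122.0802 − 120.7| = 1.38 Hz.

1.38 Hz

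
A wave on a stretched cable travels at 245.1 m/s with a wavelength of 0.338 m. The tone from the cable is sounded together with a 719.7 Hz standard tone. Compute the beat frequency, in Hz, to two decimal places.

5.45 Hz

Source frequency f = v/λ = 245.1/0.338 = 725.1479 Hz.
f_beat = |725.1479 − 719.7| = 5.45 Hz.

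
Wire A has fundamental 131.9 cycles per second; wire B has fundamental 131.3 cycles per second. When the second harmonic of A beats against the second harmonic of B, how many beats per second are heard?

Second harmonic of the first: 2·131.9 = 263.8 Hz.
Second harmonic of the second: 2·131.3 = 262.6 Hz.
f_beat = |263.8 − 262.6| = 1.2 Hz.

1.2 Hz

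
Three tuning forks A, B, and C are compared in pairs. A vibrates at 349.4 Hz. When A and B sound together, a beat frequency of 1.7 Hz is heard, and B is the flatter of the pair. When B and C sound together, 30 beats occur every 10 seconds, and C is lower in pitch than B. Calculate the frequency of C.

344.7 Hz

B is below A, so f_B = 349.4 − 1.7 = 347.7 Hz.
B–C: Beat frequency = 30/10 = 3 Hz.
C is below B, so f_C = 347.7 − 3 = 344.7 Hz.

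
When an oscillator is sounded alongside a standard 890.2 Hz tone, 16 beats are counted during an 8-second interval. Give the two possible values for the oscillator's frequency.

888.2 Hz or 892.2 Hz

Beat frequency = 16/8 = 2 Hz.
|f − 890.2| = 2, so f = 890.2 ± 2.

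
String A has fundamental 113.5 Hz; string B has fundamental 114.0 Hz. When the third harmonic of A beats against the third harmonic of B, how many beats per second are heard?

1.5 Hz

Third harmonic of the first: 3·113.5 = 340.5 Hz.
Third harmonic of the second: 3·114.0 = 342.0 Hz.
f_beat = |340.5 − 342.0| = 1.5 Hz.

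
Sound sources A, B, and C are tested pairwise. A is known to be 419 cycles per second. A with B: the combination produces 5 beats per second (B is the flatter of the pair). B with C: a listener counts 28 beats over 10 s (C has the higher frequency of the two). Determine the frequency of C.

B is below A, so f_B = 419 − 5 = 414 Hz.
B–C: Beat frequency = 28/10 = 2.8 Hz.
C is above B, so f_C = 414 + 2.8 = 416.8 Hz.

416.8 Hz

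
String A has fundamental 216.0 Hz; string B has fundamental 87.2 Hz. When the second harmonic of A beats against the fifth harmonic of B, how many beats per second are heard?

Second harmonic of the first: 2·216.0 = 432.0 Hz.
Fifth harmonic of the second: 5·87.2 = 436.0 Hz.
f_beat = |432.0 − 436.0| = 4.0 Hz.

4.0 Hz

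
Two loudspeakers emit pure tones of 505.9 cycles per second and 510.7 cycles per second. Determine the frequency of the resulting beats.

4.8 Hz

The beat frequency equals the magnitude of the frequency difference.
|505.9 − 510.7| = 4.8 Hz.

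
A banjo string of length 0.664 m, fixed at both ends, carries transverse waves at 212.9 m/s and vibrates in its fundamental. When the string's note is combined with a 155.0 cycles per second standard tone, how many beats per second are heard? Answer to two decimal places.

5.32 Hz

For a string fixed at both ends, f_n = n·v/(2L) = 1·212.9/(2·0.664) = 160.3163 Hz.
f_beat = |160.3163 − 155.0| = 5.32 Hz.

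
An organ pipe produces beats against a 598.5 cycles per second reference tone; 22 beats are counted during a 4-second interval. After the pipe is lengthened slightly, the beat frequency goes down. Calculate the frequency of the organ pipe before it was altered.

Beat frequency = 22/4 = 5.5 Hz.
|f − 598.5| = 5.5, so the organ pipe was at either 593 Hz or 604 Hz.
A longer pipe has a lower fundamental; the adjustment lowers the organ pipe's frequency.
The beat rate fell, so the adjustment moved the organ pipe toward 598.5 Hz — it must have started above the reference.

604 Hz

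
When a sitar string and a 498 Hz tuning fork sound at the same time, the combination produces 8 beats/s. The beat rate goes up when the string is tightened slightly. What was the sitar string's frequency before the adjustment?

|f − 498| = 8, so the sitar string was at either 490 Hz or 506 Hz.
Increasing tension raises a string's frequency; the adjustment raises the sitar string's frequency.
The beat rate rose, so the adjustment moved the sitar string further from 498 Hz — it was already above the reference.

506 Hz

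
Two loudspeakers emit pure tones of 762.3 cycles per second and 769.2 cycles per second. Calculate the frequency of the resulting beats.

The beat frequency equals the magnitude of the frequency difference.
|762.3 − 769.2| = 6.9 Hz.

6.9 Hz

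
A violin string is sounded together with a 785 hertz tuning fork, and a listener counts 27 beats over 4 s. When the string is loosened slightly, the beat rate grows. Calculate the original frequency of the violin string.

778.25 Hz

Beat frequency = 27/4 = 6.75 Hz.
|f − 785| = 6.75, so the violin string was at either 778.25 Hz or 791.75 Hz.
Reducing tension lowers a string's frequency; the adjustment lowers the violin string's frequency.
The beat rate rose, so the adjustment moved the violin string further from 785 Hz — it was already below the reference.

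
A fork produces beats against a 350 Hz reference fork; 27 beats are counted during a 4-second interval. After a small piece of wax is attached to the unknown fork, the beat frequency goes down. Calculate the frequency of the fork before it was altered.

Beat frequency = 27/4 = 6.75 Hz.
|f − 350| = 6.75, so the fork was at either 343.25 Hz or 356.75 Hz.
Loading a fork with wax lowers its frequency; the adjustment lowers the fork's frequency.
The beat rate fell, so the adjustment moved the fork toward 350 Hz — it must have started above the reference.

356.75 Hz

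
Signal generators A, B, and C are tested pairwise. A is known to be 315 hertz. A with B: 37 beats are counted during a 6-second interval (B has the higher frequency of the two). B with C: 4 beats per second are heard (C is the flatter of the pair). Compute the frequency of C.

317.1667 Hz

A–B: Beat frequency = 37/6 = 6.1667 Hz.
B is above A, so f_B = 315 + 6.1667 = 321.1667 Hz.
C is below B, so f_C = 321.1667 − 4 = 317.1667 Hz.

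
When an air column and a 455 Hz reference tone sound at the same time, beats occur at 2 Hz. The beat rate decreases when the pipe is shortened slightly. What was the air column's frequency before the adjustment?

|f − 455| = 2, so the air column was at either 453 Hz or 457 Hz.
A shorter pipe has a higher fundamental; the adjustment raises the air column's frequency.
The beat rate fell, so the adjustment moved the air column toward 455 Hz — it must have started below the reference.

453 Hz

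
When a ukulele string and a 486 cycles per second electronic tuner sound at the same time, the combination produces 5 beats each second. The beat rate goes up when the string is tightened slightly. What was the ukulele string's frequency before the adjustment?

|f − 486| = 5, so the ukulele string was at either 481 Hz or 491 Hz.
Increasing tension raises a string's frequency; the adjustment raises the ukulele string's frequency.
The beat rate rose, so the adjustment moved the ukulele string further from 486 Hz — it was already above the reference.

491 Hz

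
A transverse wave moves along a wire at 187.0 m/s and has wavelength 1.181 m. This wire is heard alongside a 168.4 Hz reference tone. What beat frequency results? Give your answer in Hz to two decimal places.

10.06 Hz

Source frequency f = v/λ = 187.0/1.181 = 158.3404 Hz.
f_beat = |158.3404 − 168.4| = 10.06 Hz.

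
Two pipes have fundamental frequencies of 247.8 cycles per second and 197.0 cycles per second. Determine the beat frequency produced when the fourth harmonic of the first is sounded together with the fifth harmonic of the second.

6.2 Hz

Fourth harmonic of the first: 4·247.8 = 991.2 Hz.
Fifth harmonic of the second: 5·197.0 = 985.0 Hz.
f_beat = |991.2 − 985.0| = 6.2 Hz.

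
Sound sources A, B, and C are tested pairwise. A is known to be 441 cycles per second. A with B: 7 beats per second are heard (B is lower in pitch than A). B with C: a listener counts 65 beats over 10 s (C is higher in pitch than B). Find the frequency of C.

440.5 Hz

B is below A, so f_B = 441 − 7 = 434 Hz.
B–C: Beat frequency = 65/10 = 6.5 Hz.
C is above B, so f_C = 434 + 6.5 = 440.5 Hz.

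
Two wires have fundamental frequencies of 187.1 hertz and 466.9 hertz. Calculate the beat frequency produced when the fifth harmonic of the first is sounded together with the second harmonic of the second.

1.7 Hz

Fifth harmonic of the first: 5·187.1 = 935.5 Hz.
Second harmonic of the second: 2·466.9 = 933.8 Hz.
f_beat = |935.5 − 933.8| = 1.7 Hz.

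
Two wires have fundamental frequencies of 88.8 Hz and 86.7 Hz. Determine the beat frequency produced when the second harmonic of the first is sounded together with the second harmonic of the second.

4.2 Hz

Second harmonic of the first: 2·88.8 = 177.6 Hz.
Second harmonic of the second: 2·86.7 = 173.4 Hz.
f_beat = |177.6 − 173.4| = 4.2 Hz.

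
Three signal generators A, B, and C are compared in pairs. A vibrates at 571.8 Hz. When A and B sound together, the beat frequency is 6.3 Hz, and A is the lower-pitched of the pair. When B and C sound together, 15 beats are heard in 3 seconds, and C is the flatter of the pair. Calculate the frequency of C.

B is above A, so f_B = 571.8 + 6.3 = 578.1 Hz.
B–C: Beat frequency = 15/3 = 5 Hz.
C is below B, so f_C = 578.1 − 5 = 573.1 Hz.

573.1 Hz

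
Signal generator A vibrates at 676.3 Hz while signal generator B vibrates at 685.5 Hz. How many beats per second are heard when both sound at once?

9.2 Hz

The beat frequency equals the magnitude of the frequency difference.
|676.3 − 685.5| = 9.2 Hz.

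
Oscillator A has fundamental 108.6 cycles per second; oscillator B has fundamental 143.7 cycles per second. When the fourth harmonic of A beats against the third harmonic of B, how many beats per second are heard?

3.3 Hz

Fourth harmonic of the first: 4·108.6 = 434.4 Hz.
Third harmonic of the second: 3·143.7 = 431.1 Hz.
f_beat = |434.4 − 431.1| = 3.3 Hz.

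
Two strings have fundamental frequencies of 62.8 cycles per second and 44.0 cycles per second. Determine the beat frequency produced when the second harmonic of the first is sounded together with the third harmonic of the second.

Second harmonic of the first: 2·62.8 = 125.6 Hz.
Third harmonic of the second: 3·44.0 = 132.0 Hz.
f_beat = |125.6 − 132.0| = 6.4 Hz.

6.4 Hz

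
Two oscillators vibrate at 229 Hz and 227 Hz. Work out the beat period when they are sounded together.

f_beat = |229 − 227| = 2 Hz.
Beat period T = 1 / f_beat = 1 / 2 s.

0.500 s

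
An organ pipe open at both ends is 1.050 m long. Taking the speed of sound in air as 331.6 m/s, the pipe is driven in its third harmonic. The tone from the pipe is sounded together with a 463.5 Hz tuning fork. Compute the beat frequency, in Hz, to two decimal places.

10.21 Hz

Open pipe: f_n = n·v/(2L) = 3·331.6/(2·1.050) = 473.7143 Hz.
f_beat = |473.7143 − 463.5| = 10.21 Hz.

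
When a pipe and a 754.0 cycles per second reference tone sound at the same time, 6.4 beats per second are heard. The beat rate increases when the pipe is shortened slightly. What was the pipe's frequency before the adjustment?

760.4 Hz

|f − 754.0| = 6.4, so the pipe was at either 747.6 Hz or 760.4 Hz.
A shorter pipe has a higher fundamental; the adjustment raises the pipe's frequency.
The beat rate rose, so the adjustment moved the pipe further from 754.0 Hz — it was already above the reference.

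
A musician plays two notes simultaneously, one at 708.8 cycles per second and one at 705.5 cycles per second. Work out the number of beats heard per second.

3.3 Hz

Beats arise from superposition of two nearby frequencies; the beat rate is |f₁ − f₂|.
|708.8 − 705.5| = 3.3 Hz.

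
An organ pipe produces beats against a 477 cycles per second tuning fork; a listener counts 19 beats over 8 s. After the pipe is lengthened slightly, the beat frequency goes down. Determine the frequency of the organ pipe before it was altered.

479.375 Hz

Beat frequency = 19/8 = 2.375 Hz.
|f − 477| = 2.375, so the organ pipe was at either 474.625 Hz or 479.375 Hz.
A longer pipe has a lower fundamental; the adjustment lowers the organ pipe's frequency.
The beat rate fell, so the adjustment moved the organ pipe toward 477 Hz — it must have started above the reference.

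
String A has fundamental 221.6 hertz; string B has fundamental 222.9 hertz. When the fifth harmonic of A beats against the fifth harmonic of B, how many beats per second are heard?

6.5 Hz

Fifth harmonic of the first: 5·221.6 = 1108.0 Hz.
Fifth harmonic of the second: 5·222.9 = 1114.5 Hz.
f_beat = |1108.0 − 1114.5| = 6.5 Hz.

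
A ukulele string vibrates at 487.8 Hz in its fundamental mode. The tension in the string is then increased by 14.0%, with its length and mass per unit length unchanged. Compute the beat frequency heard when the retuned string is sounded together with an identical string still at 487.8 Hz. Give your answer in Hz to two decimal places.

For a string, f ∝ √T, so the new frequency is 487.8·√1.140 = 520.8279 Hz.
f_beat = |520.8279 − 487.8| = 33.03 Hz.

33.03 Hz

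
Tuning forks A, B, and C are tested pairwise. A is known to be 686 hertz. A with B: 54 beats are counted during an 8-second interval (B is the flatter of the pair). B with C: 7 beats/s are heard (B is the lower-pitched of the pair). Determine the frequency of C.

A–B: Beat frequency = 54/8 = 6.75 Hz.
B is below A, so f_B = 686 − 6.75 = 679.25 Hz.
C is above B, so f_C = 679.25 + 7 = 686.25 Hz.

686.25 Hz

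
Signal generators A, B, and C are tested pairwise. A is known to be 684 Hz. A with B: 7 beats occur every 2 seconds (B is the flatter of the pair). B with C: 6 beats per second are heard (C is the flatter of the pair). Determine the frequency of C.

674.5 Hz

A–B: Beat frequency = 7/2 = 3.5 Hz.
B is below A, so f_B = 684 − 3.5 = 680.5 Hz.
C is below B, so f_C = 680.5 − 6 = 674.5 Hz.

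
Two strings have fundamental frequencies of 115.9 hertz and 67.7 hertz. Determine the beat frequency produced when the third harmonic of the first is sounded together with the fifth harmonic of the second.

9.2 Hz

Third harmonic of the first: 3·115.9 = 347.7 Hz.
Fifth harmonic of the second: 5·67.7 = 338.5 Hz.
f_beat = |347.7 − 338.5| = 9.2 Hz.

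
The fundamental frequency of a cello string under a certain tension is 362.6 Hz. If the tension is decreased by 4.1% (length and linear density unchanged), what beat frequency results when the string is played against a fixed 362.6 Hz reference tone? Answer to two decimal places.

For a string, f ∝ √T, so the new frequency is 362.6·√0.959 = 355.0889 Hz.
f_beat = |355.0889 − 362.6| = 7.51 Hz.

7.51 Hz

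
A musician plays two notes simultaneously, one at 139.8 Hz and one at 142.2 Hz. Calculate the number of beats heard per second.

2.4 Hz

f_beat = |f₁ − f₂|.
|139.8 − 142.2| = 2.4 Hz.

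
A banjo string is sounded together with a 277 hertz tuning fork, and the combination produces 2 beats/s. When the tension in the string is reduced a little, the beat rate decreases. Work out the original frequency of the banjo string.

|f − 277| = 2, so the banjo string was at either 275 Hz or 279 Hz.
Lower tension means lower frequency; the adjustment lowers the banjo string's frequency.
The beat rate fell, so the adjustment moved the banjo string toward 277 Hz — it must have started above the reference.

279 Hz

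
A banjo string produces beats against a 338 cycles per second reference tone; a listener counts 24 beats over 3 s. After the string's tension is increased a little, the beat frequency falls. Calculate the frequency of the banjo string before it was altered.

Beat frequency = 24/3 = 8 Hz.
|f − 338| = 8, so the banjo string was at either 330 Hz or 346 Hz.
Higher tension means higher frequency; the adjustment raises the banjo string's frequency.
The beat rate fell, so the adjustment moved the banjo string toward 338 Hz — it must have started below the reference.

330 Hz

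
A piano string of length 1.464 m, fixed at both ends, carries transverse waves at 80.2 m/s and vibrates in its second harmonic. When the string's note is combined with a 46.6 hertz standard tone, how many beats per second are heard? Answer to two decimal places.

8.18 Hz

For a string fixed at both ends, f_n = n·v/(2L) = 2·80.2/(2·1.464) = 54.7814 Hz.
f_beat = |54.7814 − 46.6| = 8.18 Hz.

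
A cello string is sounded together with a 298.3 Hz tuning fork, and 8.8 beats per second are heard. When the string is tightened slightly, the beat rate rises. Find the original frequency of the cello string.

|f − 298.3| = 8.8, so the cello string was at either 289.5 Hz or 307.1 Hz.
Increasing tension raises a string's frequency; the adjustment raises the cello string's frequency.
The beat rate rose, so the adjustment moved the cello string further from 298.3 Hz — it was already above the reference.

307.1 Hz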